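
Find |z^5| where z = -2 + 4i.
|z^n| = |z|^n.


|z| = sqrt(4+16) = sqrt(20) = 4.4721
|z^5| = |z|^5 = (sqrt(20))^5 = 20^2 * sqrt(20) = 400*sqrt(20)

|z^5| = 400*sqrt(20) ≈ 1788.8544


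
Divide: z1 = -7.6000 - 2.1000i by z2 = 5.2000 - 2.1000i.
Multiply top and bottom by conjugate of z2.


Conjugate of z2 = 5.2000 + 2.1000i
Numerator: (-7.6000 - 2.1000i)(5.2000 + 2.1000i) = -35.1100 - 26.8800i
Denominator: 5.2^2 + (-2.1)^2 = 31.45
Result = (-35.1100 - 26.8800i)/31.45

-1.1164 - 0.8547i


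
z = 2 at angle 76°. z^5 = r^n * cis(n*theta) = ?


r^5 = 2^5 = 32
n*theta = 5*76° = 380° = 20° (mod 360)
a = 32*cos(20°) = 30.0702
b = 32*sin(20°) = 10.9446

32 cis(20°) = 30.0702 + 10.9446i


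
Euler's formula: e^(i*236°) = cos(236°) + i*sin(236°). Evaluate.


cos(236°) = -0.5592
sin(236°) = -0.8290

e^(i*236°) = -0.5592 - 0.8290i


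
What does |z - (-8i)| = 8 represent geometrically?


|z - z0| = r is a circle with center z0 and radius r.
Center = (0, -8), radius = 8

Circle with center (0, -8) and radius 8


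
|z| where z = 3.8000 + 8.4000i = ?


|z| = sqrt(3.8^2 + 8.4^2) = sqrt(14.44 + 70.56) = sqrt(85) = 9.2195

|z| = 9.2195


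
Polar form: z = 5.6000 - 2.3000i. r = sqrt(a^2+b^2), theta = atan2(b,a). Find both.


r = sqrt(31.36+5.29) = sqrt(36.65) = 6.0539
theta = atan2(-2.3, 5.6) = -22.3287 degrees

r = 6.0539, theta = -22.3287 degrees


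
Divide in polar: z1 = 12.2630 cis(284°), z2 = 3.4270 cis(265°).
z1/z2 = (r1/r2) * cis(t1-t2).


r = 12.2630 / 3.4270 = 3.5783
theta = 284° - 265° = 19° = 19° (mod 360)

3.5783 cis(19°)


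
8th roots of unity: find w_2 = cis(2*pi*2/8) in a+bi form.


Angle = 360*2/8 = 90°
a = cos(90°) = 0
b = sin(90°) = 1.0000

0 + 1.0000i


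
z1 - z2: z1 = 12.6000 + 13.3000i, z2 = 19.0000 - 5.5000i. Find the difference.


Real: 12.6 - 19 = -6.4
Imag: 13.3 + 5.5 = 18.8

-6.4000 + 18.8000i


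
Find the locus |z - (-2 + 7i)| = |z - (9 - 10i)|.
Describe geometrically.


Equal distances means the locus is the perpendicular bisector of z1 and z2.
Midpoint = ((-2+9)/2, (7+(-10))/2) = (3.5000, -1.5000)

Perpendicular bisector through (3.5000, -1.5000)


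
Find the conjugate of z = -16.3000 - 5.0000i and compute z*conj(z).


z_bar = -16.3000 + 5.0000i
z*z_bar = (-16.3)^2 + (-5)^2 = 265.69 + 25 = 290.69

z_bar = -16.3000 + 5.0000i, z*z_bar = 290.69


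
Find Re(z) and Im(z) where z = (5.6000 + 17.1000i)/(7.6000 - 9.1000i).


Multiply by conjugate: (5.6000 + 17.1000i)(7.6000 + 9.1000i) / (7.6^2 + (-9.1)^2)
Numerator real = 5.6*7.6 + 17.1*(-9.1) = -113.05
Numerator imag = 17.1*7.6 - 5.6*(-9.1) = 180.92
Denominator = 140.57
Re(z) = -113.05/140.57 = -0.8042
Im(z) = 180.92/140.57 = 1.2870

Re(z) = -0.8042, Im(z) = 1.2870


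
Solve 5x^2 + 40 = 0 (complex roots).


disc = 0^2 - 4*5*40 = 0 - 800 = -800
sqrt(|disc|) = sqrt(800) = 28.2843
Real part = 0/(2*5) = 0
Imag part = 28.2843/(2*5) = 2.8284

0 ± 2.8284i


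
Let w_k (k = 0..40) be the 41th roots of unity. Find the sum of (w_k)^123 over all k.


The roots are w_k = w^k with w = e^(2*pi*i/41), and (w^k)^123 = (w^123)^k.
So S = 1 + u + u^2 + ... + u^(40) with u = w^123.
123 = 3*41 + 0, so 123 is a multiple of 41 and u = (w^41)^3 = 1.
Every one of the 41 terms equals 1: S = 41

S = 41


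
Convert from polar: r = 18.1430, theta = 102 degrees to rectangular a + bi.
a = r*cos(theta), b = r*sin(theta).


a = 18.1430*cos(102°) = 18.1430*(-0.20791) = -3.7721
b = 18.1430*sin(102°) = 18.1430*0.978148 = 17.7465

-3.7721 + 17.7465i


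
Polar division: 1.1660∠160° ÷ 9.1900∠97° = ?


r = 1.1660 / 9.1900 = 0.1269
theta = 160° - 97° = 63° = 63° (mod 360)

0.1269 cis(63°)


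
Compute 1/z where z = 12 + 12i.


|z|^2 = 144+144 = 288
1/z = (12 - 12i)/288

1/z = 0.0417 - 0.0417i


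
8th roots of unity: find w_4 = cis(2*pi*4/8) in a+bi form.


Angle = 360*4/8 = 180°
a = cos(180°) = -1.0000
b = sin(180°) = 0

-1.0000 + 0i


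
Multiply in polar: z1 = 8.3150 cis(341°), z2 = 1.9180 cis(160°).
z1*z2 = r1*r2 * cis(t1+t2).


r = 8.3150 * 1.9180 = 15.9482
theta = 341° + 160° = 501° = 141° (mod 360)

15.9482 cis(141°)


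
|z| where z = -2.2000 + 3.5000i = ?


|z| = sqrt((-2.2)^2 + 3.5^2) = sqrt(4.84 + 12.25) = sqrt(17.09) = 4.1340

|z| = 4.1340


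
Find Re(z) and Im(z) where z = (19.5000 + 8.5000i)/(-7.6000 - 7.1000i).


Multiply by conjugate: (19.5000 + 8.5000i)(-7.6000 + 7.1000i) / ((-7.6)^2 + (-7.1)^2)
Numerator real = 19.5*(-7.6) + 8.5*(-7.1) = -208.55
Numerator imag = 8.5*(-7.6) - 19.5*(-7.1) = 73.85
Denominator = 108.17
Re(z) = -208.55/108.17 = -1.9280
Im(z) = 73.85/108.17 = 0.6827

Re(z) = -1.9280, Im(z) = 0.6827


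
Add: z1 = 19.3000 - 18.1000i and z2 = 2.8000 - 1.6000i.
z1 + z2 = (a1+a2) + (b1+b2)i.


Real: 19.3 + 2.8 = 22.1
Imag: -18.1 - 1.6 = -19.7

22.1000 - 19.7000i


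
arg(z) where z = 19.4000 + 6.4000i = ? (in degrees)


Re = 19.4, Im = 6.4
arg = atan2(6.4, 19.4) = 18.2576 degrees

arg(z) = 18.2576 degrees


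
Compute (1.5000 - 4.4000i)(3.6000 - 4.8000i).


Real = 1.5*3.6 - (-4.4)*(-4.8) = 5.4 - 21.12 = -15.72
Imag = 1.5*(-4.8) + 3.6*(-4.4) = -7.2 - (15.84) = -23.04

-15.7200 - 23.0400i


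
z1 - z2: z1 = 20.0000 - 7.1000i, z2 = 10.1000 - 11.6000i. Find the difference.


Real: 20 - 10.1 = 9.9
Imag: -7.1 + 11.6 = 4.5

9.9000 + 4.5000i


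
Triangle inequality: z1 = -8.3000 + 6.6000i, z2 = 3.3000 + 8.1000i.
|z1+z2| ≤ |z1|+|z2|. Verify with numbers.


|z1| = sqrt((-8.3)^2 + 6.6^2) = sqrt(112.45) = 10.6042
|z2| = sqrt(3.3^2 + 8.1^2) = sqrt(76.5) = 8.7464
z1+z2 = -5.0000 + 14.7000i
|z1+z2| = sqrt(241.09) = 15.5271
|z1|+|z2| = 10.6042 + 8.7464 = 19.3506

|z1+z2| = 15.5271 ≤ |z1|+|z2| = 19.3506 (verified)


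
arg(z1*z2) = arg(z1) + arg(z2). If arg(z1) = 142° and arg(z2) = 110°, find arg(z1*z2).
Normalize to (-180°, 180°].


arg(z1*z2) = 142° + 110° = 252°
Normalized to (-180°, 180°]: -108°

-108°


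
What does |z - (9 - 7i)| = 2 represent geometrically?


|z - z0| = r is a circle with center z0 and radius r.
Center = (9, -7), radius = 2

Circle with center (9, -7) and radius 2


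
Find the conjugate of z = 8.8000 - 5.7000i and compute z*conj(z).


z_bar = 8.8000 + 5.7000i
z*z_bar = 8.8^2 + (-5.7)^2 = 77.44 + 32.49 = 109.93

z_bar = 8.8000 + 5.7000i, z*z_bar = 109.93


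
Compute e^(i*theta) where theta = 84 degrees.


cos(84°) = 0.1045
sin(84°) = 0.9945

e^(i*84°) = 0.1045 + 0.9945i


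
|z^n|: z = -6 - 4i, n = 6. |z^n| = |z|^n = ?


|z| = sqrt(36+16) = sqrt(52) = 7.2111
|z^6| = |z|^6 = (sqrt(52))^6 = 52^3 = 140608

|z^6| = 140608


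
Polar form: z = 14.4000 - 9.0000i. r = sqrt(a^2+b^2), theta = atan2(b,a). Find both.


r = sqrt(207.36+81) = sqrt(288.36) = 16.9812
theta = atan2(-9, 14.4) = -32.0054 degrees

r = 16.9812, theta = -32.0054 degrees


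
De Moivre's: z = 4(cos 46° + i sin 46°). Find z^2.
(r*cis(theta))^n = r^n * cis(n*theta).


r^2 = 4^2 = 16
n*theta = 2*46° = 92° = 92° (mod 360)
a = 16*cos(92°) = -0.5584
b = 16*sin(92°) = 15.9903

16 cis(92°) = -0.5584 + 15.9903i


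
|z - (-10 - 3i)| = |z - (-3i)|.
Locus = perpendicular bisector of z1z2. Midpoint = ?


Equal distances means the locus is the perpendicular bisector of z1 and z2.
Midpoint = ((-10+0)/2, (-3+(-3))/2) = (-5.0000, -3.0000)

Perpendicular bisector through (-5.0000, -3.0000)


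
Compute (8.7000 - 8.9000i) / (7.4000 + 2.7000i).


Conjugate of z2 = 7.4000 - 2.7000i
Numerator: (8.7000 - 8.9000i)(7.4000 - 2.7000i) = 40.3500 - 89.3500i
Denominator: 7.4^2 + 2.7^2 = 62.05
Result = (40.3500 - 89.3500i)/62.05

0.6503 - 1.4400i


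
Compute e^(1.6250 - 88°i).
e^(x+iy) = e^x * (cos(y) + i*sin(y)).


e^1.6250 = 5.0784
cos(-88°) = 0.0349
sin(-88°) = -0.99939
Real = 5.0784*0.0349 = 0.1772
Imag = 5.0784*(-0.99939) = -5.0753

0.1772 - 5.0753i


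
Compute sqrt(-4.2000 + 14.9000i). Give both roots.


|z| = sqrt(17.64+222.01) = 15.4806
sqrt((|z|+a)/2) = sqrt((15.4806+(-4.2))/2) = sqrt(5.6403) = 2.3749
sqrt((|z|-a)/2) = sqrt((15.4806-(-4.2))/2) = sqrt(9.8403) = 3.1369

±(2.3749 + 3.1369i) i.e. 2.3749 + 3.1369i and -2.3749 - 3.1369i


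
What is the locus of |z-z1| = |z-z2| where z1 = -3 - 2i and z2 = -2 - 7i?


Equal distances means the locus is the perpendicular bisector of z1 and z2.
Midpoint = ((-3+(-2))/2, (-2+(-7))/2) = (-2.5000, -4.5000)

Perpendicular bisector through (-2.5000, -4.5000)


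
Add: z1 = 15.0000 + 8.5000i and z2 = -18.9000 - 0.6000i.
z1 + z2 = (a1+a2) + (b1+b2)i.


Real: 15 - 18.9 = -3.9
Imag: 8.5 - 0.6 = 7.9

-3.9000 + 7.9000i


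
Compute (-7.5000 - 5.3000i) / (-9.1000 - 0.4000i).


Conjugate of z2 = -9.1000 + 0.4000i
Numerator: (-7.5000 - 5.3000i)(-9.1000 + 0.4000i) = 70.3700 + 45.2300i
Denominator: (-9.1)^2 + (-0.4)^2 = 82.97
Result = (70.3700 + 45.2300i)/82.97

0.8481 + 0.5451i


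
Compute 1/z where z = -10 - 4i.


|z|^2 = 100+16 = 116
1/z = (-10 + 4i)/116

1/z = -0.0862 + 0.0345i


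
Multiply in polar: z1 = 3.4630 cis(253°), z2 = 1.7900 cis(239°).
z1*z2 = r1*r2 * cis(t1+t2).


r = 3.4630 * 1.7900 = 6.1988
theta = 253° + 239° = 492° = 132° (mod 360)

6.1988 cis(132°)


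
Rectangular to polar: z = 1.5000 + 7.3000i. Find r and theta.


r = sqrt(2.25+53.29) = sqrt(55.54) = 7.4525
theta = atan2(7.3, 1.5) = 78.3885 degrees

r = 7.4525, theta = 78.3885 degrees


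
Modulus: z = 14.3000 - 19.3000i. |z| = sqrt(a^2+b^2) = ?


|z| = sqrt(14.3^2 + (-19.3)^2) = sqrt(204.49 + 372.49) = sqrt(576.98) = 24.0204

|z| = 24.0204


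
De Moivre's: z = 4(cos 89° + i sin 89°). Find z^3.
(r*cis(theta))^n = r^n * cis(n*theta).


r^3 = 4^3 = 64
n*theta = 3*89° = 267° = 267° (mod 360)
a = 64*cos(267°) = -3.3495
b = 64*sin(267°) = -63.9123

64 cis(267°) = -3.3495 - 63.9123i


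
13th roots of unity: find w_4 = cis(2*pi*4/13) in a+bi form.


Angle = 360*4/13 = 110.7692°
a = cos(110.7692°) = -0.3546
b = sin(110.7692°) = 0.9350

-0.3546 + 0.9350i


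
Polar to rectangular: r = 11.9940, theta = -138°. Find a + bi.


a = 11.9940*cos(-138°) = 11.9940*(-0.743145) = -8.9133
b = 11.9940*sin(-138°) = 11.9940*(-0.669131) = -8.0256

-8.9133 - 8.0256i


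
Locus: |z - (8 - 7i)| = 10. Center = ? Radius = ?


|z - z0| = r is a circle with center z0 and radius r.
Center = (8, -7), radius = 10

Circle with center (8, -7) and radius 10


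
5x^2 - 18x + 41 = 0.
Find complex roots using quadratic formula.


disc = (-18)^2 - 4*5*41 = 324 - 820 = -496
sqrt(|disc|) = sqrt(496) = 22.2711
Real part = 18/(2*5) = 1.8000
Imag part = 22.2711/(2*5) = 2.2271

1.8000 ± 2.2271i


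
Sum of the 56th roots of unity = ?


The sum of all 56th roots of unity is 0.
Geometric series: (1 - w^56)/(1 - w) = (1-1)/(1-w) = 0 since w^56 = 1, w ≠ 1.
Alternatively: coefficient of z^55 in z^56 - 1 is 0.

0


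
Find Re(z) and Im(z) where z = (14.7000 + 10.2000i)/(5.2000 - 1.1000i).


Multiply by conjugate: (14.7000 + 10.2000i)(5.2000 + 1.1000i) / (5.2^2 + (-1.1)^2)
Numerator real = 14.7*5.2 + 10.2*(-1.1) = 65.22
Numerator imag = 10.2*5.2 - 14.7*(-1.1) = 69.21
Denominator = 28.25
Re(z) = 65.22/28.25 = 2.3087
Im(z) = 69.21/28.25 = 2.4499

Re(z) = 2.3087, Im(z) = 2.4499


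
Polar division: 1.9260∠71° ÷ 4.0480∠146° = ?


r = 1.9260 / 4.0480 = 0.4758
theta = 71° - 146° = -75° = 285° (mod 360)

0.4758 cis(285°)


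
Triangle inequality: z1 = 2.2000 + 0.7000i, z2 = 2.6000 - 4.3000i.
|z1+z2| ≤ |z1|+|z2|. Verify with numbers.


|z1| = sqrt(2.2^2 + 0.7^2) = sqrt(5.33) = 2.3087
|z2| = sqrt(2.6^2 + (-4.3)^2) = sqrt(25.25) = 5.0249
z1+z2 = 4.8000 - 3.6000i
|z1+z2| = sqrt(36) = 6.0000
|z1|+|z2| = 2.3087 + 5.0249 = 7.3336

|z1+z2| = 6.0000 ≤ |z1|+|z2| = 7.3336 (verified)


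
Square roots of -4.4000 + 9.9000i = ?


|z| = sqrt(19.36+98.01) = 10.8337
sqrt((|z|+a)/2) = sqrt((10.8337+(-4.4))/2) = sqrt(3.2169) = 1.7936
sqrt((|z|-a)/2) = sqrt((10.8337-(-4.4))/2) = sqrt(7.6169) = 2.7599

±(1.7936 + 2.7599i) i.e. 1.7936 + 2.7599i and -1.7936 - 2.7599i


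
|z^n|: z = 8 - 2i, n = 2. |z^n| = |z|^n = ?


|z| = sqrt(64+4) = sqrt(68) = 8.2462
|z^2| = |z|^2 = (sqrt(68))^2 = 68

|z^2| = 68


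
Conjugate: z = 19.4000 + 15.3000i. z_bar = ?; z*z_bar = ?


z_bar = 19.4000 - 15.3000i
z*z_bar = 19.4^2 + 15.3^2 = 376.36 + 234.09 = 610.45

z_bar = 19.4000 - 15.3000i, z*z_bar = 610.45


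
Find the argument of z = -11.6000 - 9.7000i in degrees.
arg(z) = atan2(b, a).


Re = -11.6, Im = -9.7
arg = atan2(-9.7, -11.6) = -140.0974 degrees

arg(z) = -140.0974 degrees


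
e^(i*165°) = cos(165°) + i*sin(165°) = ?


cos(165°) = -0.9659
sin(165°) = 0.2588

e^(i*165°) = -0.9659 + 0.2588i


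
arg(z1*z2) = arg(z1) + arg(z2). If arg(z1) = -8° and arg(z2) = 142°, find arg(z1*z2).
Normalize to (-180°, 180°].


arg(z1*z2) = -8° + 142° = 134°
Normalized to (-180°, 180°]: 134°

134°


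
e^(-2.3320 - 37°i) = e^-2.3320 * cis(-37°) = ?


e^-2.3320 = 0.0971
cos(-37°) = 0.7986
sin(-37°) = -0.6018
Real = 0.0971*0.7986 = 0.0775
Imag = 0.0971*(-0.6018) = -0.0584

0.0775 - 0.0584i


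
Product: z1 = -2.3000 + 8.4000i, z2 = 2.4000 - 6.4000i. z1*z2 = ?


Real = -2.3*2.4 - 8.4*(-6.4) = -5.52 - (-53.76) = 48.24
Imag = -2.3*(-6.4) + 2.4*8.4 = 14.72 + 20.16 = 34.88

48.2400 + 34.8800i


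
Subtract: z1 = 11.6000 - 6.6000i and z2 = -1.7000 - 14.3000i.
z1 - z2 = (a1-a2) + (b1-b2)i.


Real: 11.6 + 1.7 = 13.3
Imag: -6.6 + 14.3 = 7.7

13.3000 + 7.7000i


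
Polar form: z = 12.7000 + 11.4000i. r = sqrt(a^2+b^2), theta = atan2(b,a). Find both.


r = sqrt(161.29+129.96) = sqrt(291.25) = 17.0660
theta = atan2(11.4, 12.7) = 41.9123 degrees

r = 17.0660, theta = 41.9123 degrees


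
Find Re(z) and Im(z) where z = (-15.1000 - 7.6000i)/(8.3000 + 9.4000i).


Multiply by conjugate: (-15.1000 - 7.6000i)(8.3000 - 9.4000i) / (8.3^2 + 9.4^2)
Numerator real = -15.1*8.3 - (7.6)*9.4 = -196.77
Numerator imag = -7.6*8.3 - (-15.1)*9.4 = 78.86
Denominator = 157.25
Re(z) = -196.77/157.25 = -1.2513
Im(z) = 78.86/157.25 = 0.5015

Re(z) = -1.2513, Im(z) = 0.5015


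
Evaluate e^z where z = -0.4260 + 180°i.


e^-0.4260 = 0.6531
cos(180°) = -1
sin(180°) = 0
Real = 0.6531*(-1) = -0.6531
Imag = 0.6531*0 = 0

-0.6531 + 0i


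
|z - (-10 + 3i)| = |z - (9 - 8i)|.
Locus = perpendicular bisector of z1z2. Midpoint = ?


Equal distances means the locus is the perpendicular bisector of z1 and z2.
Midpoint = ((-10+9)/2, (3+(-8))/2) = (-0.5000, -2.5000)

Perpendicular bisector through (-0.5000, -2.5000)


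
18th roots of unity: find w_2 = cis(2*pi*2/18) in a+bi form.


Angle = 360*2/18 = 40°
a = cos(40°) = 0.7660
b = sin(40°) = 0.6428

0.7660 + 0.6428i


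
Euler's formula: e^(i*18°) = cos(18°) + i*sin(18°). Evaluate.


cos(18°) = 0.9511
sin(18°) = 0.3090

e^(i*18°) = 0.9511 + 0.3090i


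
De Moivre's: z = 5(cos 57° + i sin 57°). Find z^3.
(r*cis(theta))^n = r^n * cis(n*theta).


r^3 = 5^3 = 125
n*theta = 3*57° = 171° = 171° (mod 360)
a = 125*cos(171°) = -123.4610
b = 125*sin(171°) = 19.5543

125 cis(171°) = -123.4610 + 19.5543i


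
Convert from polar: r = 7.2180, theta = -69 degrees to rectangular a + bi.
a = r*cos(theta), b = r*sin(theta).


a = 7.2180*cos(-69°) = 7.2180*0.35837 = 2.5867
b = 7.2180*sin(-69°) = 7.2180*(-0.93358) = -6.7386

2.5867 - 6.7386i


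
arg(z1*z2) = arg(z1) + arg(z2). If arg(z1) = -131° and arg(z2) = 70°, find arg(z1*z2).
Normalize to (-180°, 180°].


arg(z1*z2) = -131° + 70° = -61°
Normalized to (-180°, 180°]: -61°

-61°


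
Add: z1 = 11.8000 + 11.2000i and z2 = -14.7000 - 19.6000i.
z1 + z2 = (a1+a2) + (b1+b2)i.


Real: 11.8 - 14.7 = -2.9
Imag: 11.2 - 19.6 = -8.4

-2.9000 - 8.4000i


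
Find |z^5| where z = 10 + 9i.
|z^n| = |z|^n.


|z| = sqrt(100+81) = sqrt(181) = 13.4536
|z^5| = |z|^5 = (sqrt(181))^5 = 181^2 * sqrt(181) = 32761*sqrt(181)

|z^5| = 32761*sqrt(181) ≈ 440754.1774


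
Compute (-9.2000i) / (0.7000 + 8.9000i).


Conjugate of z2 = 0.7000 - 8.9000i
Numerator: (-9.2000i)(0.7000 - 8.9000i) = -81.8800 - 6.4400i
Denominator: 0.7^2 + 8.9^2 = 79.7
Result = (-81.8800 - 6.4400i)/79.7

-1.0274 - 0.0808i


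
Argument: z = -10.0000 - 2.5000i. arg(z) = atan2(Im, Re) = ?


Re = -10, Im = -2.5
arg = atan2(-2.5, -10) = -165.9638 degrees

arg(z) = -165.9638 degrees


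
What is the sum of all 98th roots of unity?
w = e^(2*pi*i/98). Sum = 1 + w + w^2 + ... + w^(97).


The sum of all 98th roots of unity is 0.
Geometric series: (1 - w^98)/(1 - w) = (1-1)/(1-w) = 0 since w^98 = 1, w ≠ 1.
Alternatively: coefficient of z^97 in z^98 - 1 is 0.

0


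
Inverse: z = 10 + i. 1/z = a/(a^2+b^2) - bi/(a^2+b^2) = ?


|z|^2 = 100+1 = 101
1/z = (10 - 1i)/101

1/z = 0.0990 - 0.0099i


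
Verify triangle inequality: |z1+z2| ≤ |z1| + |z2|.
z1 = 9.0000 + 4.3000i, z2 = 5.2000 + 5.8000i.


|z1| = sqrt(9^2 + 4.3^2) = sqrt(99.49) = 9.9745
|z2| = sqrt(5.2^2 + 5.8^2) = sqrt(60.68) = 7.7897
z1+z2 = 14.2000 + 10.1000i
|z1+z2| = sqrt(303.65) = 17.4256
|z1|+|z2| = 9.9745 + 7.7897 = 17.7642

|z1+z2| = 17.4256 ≤ |z1|+|z2| = 17.7642 (verified)


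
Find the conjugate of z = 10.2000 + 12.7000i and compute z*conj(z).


z_bar = 10.2000 - 12.7000i
z*z_bar = 10.2^2 + 12.7^2 = 104.04 + 161.29 = 265.33

z_bar = 10.2000 - 12.7000i, z*z_bar = 265.33


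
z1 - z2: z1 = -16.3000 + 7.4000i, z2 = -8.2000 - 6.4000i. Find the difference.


Real: -16.3 + 8.2 = -8.1
Imag: 7.4 + 6.4 = 13.8

-8.1000 + 13.8000i


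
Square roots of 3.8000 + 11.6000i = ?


|z| = sqrt(14.44+134.56) = 12.2066
sqrt((|z|+a)/2) = sqrt((12.2066+3.8)/2) = sqrt(8.0033) = 2.8290
sqrt((|z|-a)/2) = sqrt((12.2066-3.8)/2) = sqrt(4.2033) = 2.0502

±(2.8290 + 2.0502i) i.e. 2.8290 + 2.0502i and -2.8290 - 2.0502i


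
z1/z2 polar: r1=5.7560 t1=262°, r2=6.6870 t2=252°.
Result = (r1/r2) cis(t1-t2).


r = 5.7560 / 6.6870 = 0.8608
theta = 262° - 252° = 10° = 10° (mod 360)

0.8608 cis(10°)


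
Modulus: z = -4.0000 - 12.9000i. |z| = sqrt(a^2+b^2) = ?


|z| = sqrt((-4)^2 + (-12.9)^2) = sqrt(16 + 166.41) = sqrt(182.41) = 13.5059

|z| = 13.5059


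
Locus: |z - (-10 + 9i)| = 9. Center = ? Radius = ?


|z - z0| = r is a circle with center z0 and radius r.
Center = (-10, 9), radius = 9

Circle with center (-10, 9) and radius 9


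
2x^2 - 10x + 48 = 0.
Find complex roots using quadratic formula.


disc = (-10)^2 - 4*2*48 = 100 - 384 = -284
sqrt(|disc|) = sqrt(284) = 16.8523
Real part = 10/(2*2) = 2.5000
Imag part = 16.8523/(2*2) = 4.2131

2.5000 ± 4.2131i


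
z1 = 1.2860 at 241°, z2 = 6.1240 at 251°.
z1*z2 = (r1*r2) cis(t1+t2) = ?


r = 1.2860 * 6.1240 = 7.8755
theta = 241° + 251° = 492° = 132° (mod 360)

7.8755 cis(132°)


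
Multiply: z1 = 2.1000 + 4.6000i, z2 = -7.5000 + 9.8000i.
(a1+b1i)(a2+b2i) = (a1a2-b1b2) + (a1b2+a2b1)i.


Real = 2.1*(-7.5) - 4.6*9.8 = -15.75 - 45.08 = -60.83
Imag = 2.1*9.8 - (7.5)*4.6 = 20.58 - (34.5) = -13.92

-60.8300 - 13.9200i


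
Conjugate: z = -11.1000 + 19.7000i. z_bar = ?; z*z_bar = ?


z_bar = -11.1000 - 19.7000i
z*z_bar = (-11.1)^2 + 19.7^2 = 123.21 + 388.09 = 511.3

z_bar = -11.1000 - 19.7000i, z*z_bar = 511.3


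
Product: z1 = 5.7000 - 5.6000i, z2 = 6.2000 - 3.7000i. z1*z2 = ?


Real = 5.7*6.2 - (-5.6)*(-3.7) = 35.34 - 20.72 = 14.62
Imag = 5.7*(-3.7) + 6.2*(-5.6) = -21.09 - (34.72) = -55.81

14.6200 - 55.8100i


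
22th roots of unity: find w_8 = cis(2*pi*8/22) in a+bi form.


Angle = 360*8/22 = 130.9091°
a = cos(130.9091°) = -0.6549
b = sin(130.9091°) = 0.7557

-0.6549 + 0.7557i


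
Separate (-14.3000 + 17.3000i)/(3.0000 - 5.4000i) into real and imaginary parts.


Multiply by conjugate: (-14.3000 + 17.3000i)(3.0000 + 5.4000i) / (3^2 + (-5.4)^2)
Numerator real = -14.3*3 + 17.3*(-5.4) = -136.32
Numerator imag = 17.3*3 - (-14.3)*(-5.4) = -25.32
Denominator = 38.16
Re(z) = -136.32/38.16 = -3.5723
Im(z) = -25.32/38.16 = -0.6635

Re(z) = -3.5723, Im(z) = -0.6635


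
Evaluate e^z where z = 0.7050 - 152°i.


e^0.7050 = 2.02385
cos(-152°) = -0.88295
sin(-152°) = -0.46947
Real = 2.02385*(-0.88295) = -1.7870
Imag = 2.02385*(-0.46947) = -0.9501

-1.7870 - 0.9501i


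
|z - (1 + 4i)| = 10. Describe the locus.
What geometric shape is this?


|z - z0| = r is a circle with center z0 and radius r.
Center = (1, 4), radius = 10

Circle with center (1, 4) and radius 10


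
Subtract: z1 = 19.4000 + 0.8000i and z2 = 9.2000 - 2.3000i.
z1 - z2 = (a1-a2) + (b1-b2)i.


Real: 19.4 - 9.2 = 10.2
Imag: 0.8 + 2.3 = 3.1

10.2000 + 3.1000i


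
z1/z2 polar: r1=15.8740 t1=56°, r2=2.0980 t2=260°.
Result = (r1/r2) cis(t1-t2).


r = 15.8740 / 2.0980 = 7.5663
theta = 56° - 260° = -204° = 156° (mod 360)

7.5663 cis(156°)


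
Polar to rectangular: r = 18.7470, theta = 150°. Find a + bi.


a = 18.7470*cos(150°) = 18.7470*(-0.866025) = -16.2354
b = 18.7470*sin(150°) = 18.7470*0.5 = 9.3735

-16.2354 + 9.3735i


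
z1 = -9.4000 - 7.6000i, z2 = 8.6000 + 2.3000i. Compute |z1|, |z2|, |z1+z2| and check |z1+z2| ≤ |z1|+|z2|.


|z1| = sqrt((-9.4)^2 + (-7.6)^2) = sqrt(146.12) = 12.0880
|z2| = sqrt(8.6^2 + 2.3^2) = sqrt(79.25) = 8.9022
z1+z2 = -0.8000 - 5.3000i
|z1+z2| = sqrt(28.73) = 5.3600
|z1|+|z2| = 12.0880 + 8.9022 = 20.9902

|z1+z2| = 5.3600 ≤ |z1|+|z2| = 20.9902 (verified)


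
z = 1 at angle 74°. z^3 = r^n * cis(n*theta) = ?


r^3 = 1^3 = 1
n*theta = 3*74° = 222° = 222° (mod 360)
a = 1*cos(222°) = -0.7431
b = 1*sin(222°) = -0.6691

1 cis(222°) = -0.7431 - 0.6691i


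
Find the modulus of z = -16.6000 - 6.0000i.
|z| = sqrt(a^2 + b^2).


|z| = sqrt((-16.6)^2 + (-6)^2) = sqrt(275.56 + 36) = sqrt(311.56) = 17.6511

|z| = 17.6511


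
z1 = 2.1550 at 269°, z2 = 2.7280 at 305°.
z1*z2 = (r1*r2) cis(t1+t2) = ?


r = 2.1550 * 2.7280 = 5.8788
theta = 269° + 305° = 574° = 214° (mod 360)

5.8788 cis(214°)


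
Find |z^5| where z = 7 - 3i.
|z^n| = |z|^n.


|z| = sqrt(49+9) = sqrt(58) = 7.6158
|z^5| = |z|^5 = (sqrt(58))^5 = 58^2 * sqrt(58) = 3364*sqrt(58)

|z^5| = 3364*sqrt(58) ≈ 25619.4607


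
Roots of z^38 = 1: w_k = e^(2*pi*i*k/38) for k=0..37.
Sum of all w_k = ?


The sum of all 38th roots of unity is 0.
Geometric series: (1 - w^38)/(1 - w) = (1-1)/(1-w) = 0 since w^38 = 1, w ≠ 1.
Alternatively: coefficient of z^37 in z^38 - 1 is 0.

0


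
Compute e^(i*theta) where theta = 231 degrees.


cos(231°) = -0.6293
sin(231°) = -0.7771

e^(i*231°) = -0.6293 - 0.7771i


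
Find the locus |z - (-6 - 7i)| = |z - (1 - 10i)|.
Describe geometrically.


Equal distances means the locus is the perpendicular bisector of z1 and z2.
Midpoint = ((-6+1)/2, (-7+(-10))/2) = (-2.5000, -8.5000)

Perpendicular bisector through (-2.5000, -8.5000)


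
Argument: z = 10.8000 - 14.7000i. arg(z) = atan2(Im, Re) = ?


Re = 10.8, Im = -14.7
arg = atan2(-14.7, 10.8) = -53.6955 degrees

arg(z) = -53.6955 degrees


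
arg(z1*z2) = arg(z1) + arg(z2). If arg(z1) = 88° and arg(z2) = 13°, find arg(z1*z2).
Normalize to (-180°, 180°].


arg(z1*z2) = 88° + 13° = 101°
Normalized to (-180°, 180°]: 101°

101°


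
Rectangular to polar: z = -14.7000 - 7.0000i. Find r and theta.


r = sqrt(216.09+49) = sqrt(265.09) = 16.2816
theta = atan2(-7, -14.7) = -154.5367 degrees

r = 16.2816, theta = -154.5367 degrees


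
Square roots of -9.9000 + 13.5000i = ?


|z| = sqrt(98.01+182.25) = 16.7410
sqrt((|z|+a)/2) = sqrt((16.7410+(-9.9))/2) = sqrt(3.4205) = 1.8495
sqrt((|z|-a)/2) = sqrt((16.7410-(-9.9))/2) = sqrt(13.3205) = 3.6497

±(1.8495 + 3.6497i) i.e. 1.8495 + 3.6497i and -1.8495 - 3.6497i


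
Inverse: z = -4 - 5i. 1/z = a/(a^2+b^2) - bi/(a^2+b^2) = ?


|z|^2 = 16+25 = 41
1/z = (-4 + 5i)/41

1/z = -0.0976 + 0.1220i


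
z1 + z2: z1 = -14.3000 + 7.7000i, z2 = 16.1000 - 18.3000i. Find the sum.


Real: -14.3 + 16.1 = 1.8
Imag: 7.7 - 18.3 = -10.6

1.8000 - 10.6000i


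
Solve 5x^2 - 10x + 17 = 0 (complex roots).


disc = (-10)^2 - 4*5*17 = 100 - 340 = -240
sqrt(|disc|) = sqrt(240) = 15.4919
Real part = 10/(2*5) = 1.0000
Imag part = 15.4919/(2*5) = 1.5492

1.0000 ± 1.5492i


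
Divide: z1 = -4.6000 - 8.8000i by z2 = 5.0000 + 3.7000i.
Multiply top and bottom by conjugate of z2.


Conjugate of z2 = 5.0000 - 3.7000i
Numerator: (-4.6000 - 8.8000i)(5.0000 - 3.7000i) = -55.5600 - 26.9800i
Denominator: 5^2 + 3.7^2 = 38.69
Result = (-55.5600 - 26.9800i)/38.69

-1.4360 - 0.6973i


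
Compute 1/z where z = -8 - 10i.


|z|^2 = 64+100 = 164
1/z = (-8 + 10i)/164

1/z = -0.0488 + 0.0610i


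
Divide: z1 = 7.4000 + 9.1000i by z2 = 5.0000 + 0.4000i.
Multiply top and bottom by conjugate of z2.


Conjugate of z2 = 5.0000 - 0.4000i
Numerator: (7.4000 + 9.1000i)(5.0000 - 0.4000i) = 40.6400 + 42.5400i
Denominator: 5^2 + 0.4^2 = 25.16
Result = (40.6400 + 42.5400i)/25.16

1.6153 + 1.6908i


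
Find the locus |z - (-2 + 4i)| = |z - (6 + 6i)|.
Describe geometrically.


Equal distances means the locus is the perpendicular bisector of z1 and z2.
Midpoint = ((-2+6)/2, (4+6)/2) = (2.0000, 5.0000)

Perpendicular bisector through (2.0000, 5.0000)


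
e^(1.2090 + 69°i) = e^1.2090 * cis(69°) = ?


e^1.2090 = 3.3501
cos(69°) = 0.35837
sin(69°) = 0.93358
Real = 3.3501*0.35837 = 1.2006
Imag = 3.3501*0.93358 = 3.1276

1.2006 + 3.1276i


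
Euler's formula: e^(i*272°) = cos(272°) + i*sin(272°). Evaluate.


cos(272°) = 0.0349
sin(272°) = -0.9994

e^(i*272°) = 0.0349 - 0.9994i


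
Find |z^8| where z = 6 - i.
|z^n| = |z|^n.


|z| = sqrt(36+1) = sqrt(37) = 6.0828
|z^8| = |z|^8 = (sqrt(37))^8 = 37^4 = 1874161

|z^8| = 1874161


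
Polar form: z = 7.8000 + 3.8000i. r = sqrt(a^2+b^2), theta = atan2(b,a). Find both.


r = sqrt(60.84+14.44) = sqrt(75.28) = 8.6764
theta = atan2(3.8, 7.8) = 25.9744 degrees

r = 8.6764, theta = 25.9744 degrees


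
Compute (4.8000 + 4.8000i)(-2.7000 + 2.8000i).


Real = 4.8*(-2.7) - 4.8*2.8 = -12.96 - 13.44 = -26.4
Imag = 4.8*2.8 - (2.7)*4.8 = 13.44 - (12.96) = 0.48

-26.4000 + 0.4800i


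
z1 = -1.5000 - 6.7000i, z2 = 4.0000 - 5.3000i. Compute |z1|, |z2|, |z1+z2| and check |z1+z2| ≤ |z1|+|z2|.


|z1| = sqrt((-1.5)^2 + (-6.7)^2) = sqrt(47.14) = 6.8659
|z2| = sqrt(4^2 + (-5.3)^2) = sqrt(44.09) = 6.6400
z1+z2 = 2.5000 - 12.0000i
|z1+z2| = sqrt(150.25) = 12.2577
|z1|+|z2| = 6.8659 + 6.6400 = 13.5059

|z1+z2| = 12.2577 ≤ |z1|+|z2| = 13.5059 (verified)


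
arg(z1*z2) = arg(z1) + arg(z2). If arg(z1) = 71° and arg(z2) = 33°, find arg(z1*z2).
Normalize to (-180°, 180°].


arg(z1*z2) = 71° + 33° = 104°
Normalized to (-180°, 180°]: 104°

104°


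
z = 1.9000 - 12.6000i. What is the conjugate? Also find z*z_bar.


z_bar = 1.9000 + 12.6000i
z*z_bar = 1.9^2 + (-12.6)^2 = 3.61 + 158.76 = 162.37

z_bar = 1.9000 + 12.6000i, z*z_bar = 162.37


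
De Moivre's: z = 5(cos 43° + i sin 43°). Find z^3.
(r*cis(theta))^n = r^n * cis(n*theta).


r^3 = 5^3 = 125
n*theta = 3*43° = 129° = 129° (mod 360)
a = 125*cos(129°) = -78.6650
b = 125*sin(129°) = 97.1432

125 cis(129°) = -78.6650 + 97.1432i


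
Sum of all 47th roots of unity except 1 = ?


With w = e^(2*pi*i/47), all 47 of the 47th roots of unity w^0 = 1, w, ..., w^(46) sum to 0: 1 + w + ... + w^(46) = (1 - w^47)/(1 - w) = 0 since w^47 = 1, w ≠ 1.
Removing the root 1: w + w^2 + ... + w^(46) = 0 - 1 = -1

Sum = -1


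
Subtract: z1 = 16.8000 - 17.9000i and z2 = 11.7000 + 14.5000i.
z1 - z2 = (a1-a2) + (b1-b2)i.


Real: 16.8 - 11.7 = 5.1
Imag: -17.9 - 14.5 = -32.4

5.1000 - 32.4000i


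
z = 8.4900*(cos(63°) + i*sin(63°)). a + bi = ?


a = 8.4900*cos(63°) = 8.4900*0.45399 = 3.8544
b = 8.4900*sin(63°) = 8.4900*0.891 = 7.5646

3.8544 + 7.5646i


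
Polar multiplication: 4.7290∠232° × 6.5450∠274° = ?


r = 4.7290 * 6.5450 = 30.9513
theta = 232° + 274° = 506° = 146° (mod 360)

30.9513 cis(146°)


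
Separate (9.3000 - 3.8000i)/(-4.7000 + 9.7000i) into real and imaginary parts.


Multiply by conjugate: (9.3000 - 3.8000i)(-4.7000 - 9.7000i) / ((-4.7)^2 + 9.7^2)
Numerator real = 9.3*(-4.7) - (3.8)*9.7 = -80.57
Numerator imag = -3.8*(-4.7) - 9.3*9.7 = -72.35
Denominator = 116.18
Re(z) = -80.57/116.18 = -0.6935
Im(z) = -72.35/116.18 = -0.6227

Re(z) = -0.6935, Im(z) = -0.6227


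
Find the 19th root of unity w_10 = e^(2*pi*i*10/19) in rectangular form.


Angle = 360*10/19 = 189.4737°
a = cos(189.4737°) = -0.9864
b = sin(189.4737°) = -0.1646

-0.9864 - 0.1646i


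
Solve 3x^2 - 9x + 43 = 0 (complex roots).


disc = (-9)^2 - 4*3*43 = 81 - 516 = -435
sqrt(|disc|) = sqrt(435) = 20.8567
Real part = 9/(2*3) = 1.5000
Imag part = 20.8567/(2*3) = 3.4761

1.5000 ± 3.4761i


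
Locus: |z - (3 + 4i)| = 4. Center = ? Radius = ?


|z - z0| = r is a circle with center z0 and radius r.
Center = (3, 4), radius = 4

Circle with center (3, 4) and radius 4


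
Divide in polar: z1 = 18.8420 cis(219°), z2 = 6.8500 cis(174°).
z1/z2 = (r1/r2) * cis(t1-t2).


r = 18.8420 / 6.8500 = 2.7507
theta = 219° - 174° = 45° = 45° (mod 360)

2.7507 cis(45°)


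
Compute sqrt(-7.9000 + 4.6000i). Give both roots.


|z| = sqrt(62.41+21.16) = 9.1417
sqrt((|z|+a)/2) = sqrt((9.1417+(-7.9))/2) = sqrt(0.6208) = 0.7879
sqrt((|z|-a)/2) = sqrt((9.1417-(-7.9))/2) = sqrt(8.5208) = 2.9190

±(0.7879 + 2.9190i) i.e. 0.7879 + 2.9190i and -0.7879 - 2.9190i


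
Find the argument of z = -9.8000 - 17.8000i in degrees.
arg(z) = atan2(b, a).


Re = -9.8, Im = -17.8
arg = atan2(-17.8, -9.8) = -118.8355 degrees

arg(z) = -118.8355 degrees


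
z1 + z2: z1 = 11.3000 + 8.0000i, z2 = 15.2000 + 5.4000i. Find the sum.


Real: 11.3 + 15.2 = 26.5
Imag: 8 + 5.4 = 13.4

26.5000 + 13.4000i


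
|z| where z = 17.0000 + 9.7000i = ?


|z| = sqrt(17^2 + 9.7^2) = sqrt(289 + 94.09) = sqrt(383.09) = 19.5727

|z| = 19.5727


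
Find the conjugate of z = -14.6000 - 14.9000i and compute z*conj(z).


z_bar = -14.6000 + 14.9000i
z*z_bar = (-14.6)^2 + (-14.9)^2 = 213.16 + 222.01 = 435.17

z_bar = -14.6000 + 14.9000i, z*z_bar = 435.17


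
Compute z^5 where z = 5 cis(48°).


r^5 = 5^5 = 3125
n*theta = 5*48° = 240° = 240° (mod 360)
a = 3125*cos(240°) = -1562.5000
b = 3125*sin(240°) = -2706.3294

3125 cis(240°) = -1562.5000 - 2706.3294i


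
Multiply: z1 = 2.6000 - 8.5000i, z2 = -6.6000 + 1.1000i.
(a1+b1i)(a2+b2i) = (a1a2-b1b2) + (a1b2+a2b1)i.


Real = 2.6*(-6.6) - (-8.5)*1.1 = -17.16 - (-9.35) = -7.81
Imag = 2.6*1.1 - (6.6)*(-8.5) = 2.86 + 56.1 = 58.96

-7.8100 + 58.9600i


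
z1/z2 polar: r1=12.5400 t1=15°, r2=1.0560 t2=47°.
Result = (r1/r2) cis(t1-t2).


r = 12.5400 / 1.0560 = 11.8750
theta = 15° - 47° = -32° = 328° (mod 360)

11.8750 cis(328°)


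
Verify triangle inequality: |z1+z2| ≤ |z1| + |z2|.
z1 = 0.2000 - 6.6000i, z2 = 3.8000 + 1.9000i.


|z1| = sqrt(0.2^2 + (-6.6)^2) = sqrt(43.6) = 6.6030
|z2| = sqrt(3.8^2 + 1.9^2) = sqrt(18.05) = 4.2485
z1+z2 = 4.0000 - 4.7000i
|z1+z2| = sqrt(38.09) = 6.1717
|z1|+|z2| = 6.6030 + 4.2485 = 10.8515

|z1+z2| = 6.1717 ≤ |z1|+|z2| = 10.8515 (verified)


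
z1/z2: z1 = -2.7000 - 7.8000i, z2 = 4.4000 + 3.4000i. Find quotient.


Conjugate of z2 = 4.4000 - 3.4000i
Numerator: (-2.7000 - 7.8000i)(4.4000 - 3.4000i) = -38.4000 - 25.1400i
Denominator: 4.4^2 + 3.4^2 = 30.92
Result = (-38.4000 - 25.1400i)/30.92

-1.2419 - 0.8131i


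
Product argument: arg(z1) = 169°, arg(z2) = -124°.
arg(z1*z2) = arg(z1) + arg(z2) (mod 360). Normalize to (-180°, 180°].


arg(z1*z2) = 169° - 124° = 45°
Normalized to (-180°, 180°]: 45°

45°


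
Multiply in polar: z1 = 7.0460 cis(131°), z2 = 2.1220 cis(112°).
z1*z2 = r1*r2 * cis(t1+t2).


r = 7.0460 * 2.1220 = 14.9516
theta = 131° + 112° = 243° = 243° (mod 360)

14.9516 cis(243°)


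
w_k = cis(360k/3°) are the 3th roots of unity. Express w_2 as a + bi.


Angle = 360*2/3 = 240°
a = cos(240°) = -0.5000
b = sin(240°) = -0.8660

-0.5000 - 0.8660i


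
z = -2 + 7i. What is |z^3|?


|z| = sqrt(4+49) = sqrt(53) = 7.2801
|z^3| = |z|^3 = (sqrt(53))^3 = 53*sqrt(53)

|z^3| = 53*sqrt(53) ≈ 385.8458


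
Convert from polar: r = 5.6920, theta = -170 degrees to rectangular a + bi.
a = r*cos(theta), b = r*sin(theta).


a = 5.6920*cos(-170°) = 5.6920*(-0.9848) = -5.6055
b = 5.6920*sin(-170°) = 5.6920*(-0.17365) = -0.9884

-5.6055 - 0.9884i


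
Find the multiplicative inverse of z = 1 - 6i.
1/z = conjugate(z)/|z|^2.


|z|^2 = 1+36 = 37
1/z = (1 + 6i)/37

1/z = 0.0270 + 0.1622i


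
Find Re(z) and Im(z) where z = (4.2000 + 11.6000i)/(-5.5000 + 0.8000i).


Multiply by conjugate: (4.2000 + 11.6000i)(-5.5000 - 0.8000i) / ((-5.5)^2 + 0.8^2)
Numerator real = 4.2*(-5.5) + 11.6*0.8 = -13.82
Numerator imag = 11.6*(-5.5) - 4.2*0.8 = -67.16
Denominator = 30.89
Re(z) = -13.82/30.89 = -0.4474
Im(z) = -67.16/30.89 = -2.1742

Re(z) = -0.4474, Im(z) = -2.1742


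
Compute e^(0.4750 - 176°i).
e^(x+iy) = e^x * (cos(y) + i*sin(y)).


e^0.4750 = 1.6080
cos(-176°) = -0.9976
sin(-176°) = -0.0698
Real = 1.6080*(-0.9976) = -1.6041
Imag = 1.6080*(-0.0698) = -0.1122

-1.6041 - 0.1122i


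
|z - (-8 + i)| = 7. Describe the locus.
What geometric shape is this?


|z - z0| = r is a circle with center z0 and radius r.
Center = (-8, 1), radius = 7

Circle with center (-8, 1) and radius 7


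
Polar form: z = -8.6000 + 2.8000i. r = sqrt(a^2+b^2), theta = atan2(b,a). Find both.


r = sqrt(73.96+7.84) = sqrt(81.8) = 9.0443
theta = atan2(2.8, -8.6) = 161.9657 degrees

r = 9.0443, theta = 161.9657 degrees


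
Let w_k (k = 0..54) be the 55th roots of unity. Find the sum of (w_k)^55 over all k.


The roots are w_k = w^k with w = e^(2*pi*i/55), and (w^k)^55 = (w^55)^k.
So S = 1 + u + u^2 + ... + u^(54) with u = w^55.
55 = 1*55 + 0, so 55 is a multiple of 55 and u = (w^55)^1 = 1.
Every one of the 55 terms equals 1: S = 55

S = 55


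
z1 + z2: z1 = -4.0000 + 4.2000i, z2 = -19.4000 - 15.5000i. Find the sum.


Real: -4 - 19.4 = -23.4
Imag: 4.2 - 15.5 = -11.3

-23.4000 - 11.3000i


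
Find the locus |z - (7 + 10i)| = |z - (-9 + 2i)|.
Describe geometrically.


Equal distances means the locus is the perpendicular bisector of z1 and z2.
Midpoint = ((7+(-9))/2, (10+2)/2) = (-1.0000, 6.0000)

Perpendicular bisector through (-1.0000, 6.0000)


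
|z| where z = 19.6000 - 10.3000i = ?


|z| = sqrt(19.6^2 + (-10.3)^2) = sqrt(384.16 + 106.09) = sqrt(490.25) = 22.1416

|z| = 22.1416


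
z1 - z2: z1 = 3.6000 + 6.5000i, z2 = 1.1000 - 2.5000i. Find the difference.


Real: 3.6 - 1.1 = 2.5
Imag: 6.5 + 2.5 = 9

2.5000 + 9.0000i


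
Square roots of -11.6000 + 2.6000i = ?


|z| = sqrt(134.56+6.76) = 11.8878
sqrt((|z|+a)/2) = sqrt((11.8878+(-11.6))/2) = sqrt(0.1439) = 0.3793
sqrt((|z|-a)/2) = sqrt((11.8878-(-11.6))/2) = sqrt(11.7439) = 3.4269

±(0.3793 + 3.4269i) i.e. 0.3793 + 3.4269i and -0.3793 - 3.4269i


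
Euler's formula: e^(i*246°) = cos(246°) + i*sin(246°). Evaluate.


cos(246°) = -0.4067
sin(246°) = -0.9135

e^(i*246°) = -0.4067 - 0.9135i


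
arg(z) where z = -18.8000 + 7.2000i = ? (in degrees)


Re = -18.8, Im = 7.2
arg = atan2(7.2, -18.8) = 159.0442 degrees

arg(z) = 159.0442 degrees


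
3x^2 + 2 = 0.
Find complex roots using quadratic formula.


disc = 0^2 - 4*3*2 = 0 - 24 = -24
sqrt(|disc|) = sqrt(24) = 4.8990
Real part = 0/(2*3) = 0
Imag part = 4.8990/(2*3) = 0.8165

0 ± 0.8165i


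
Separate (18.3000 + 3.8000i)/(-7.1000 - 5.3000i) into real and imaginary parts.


Multiply by conjugate: (18.3000 + 3.8000i)(-7.1000 + 5.3000i) / ((-7.1)^2 + (-5.3)^2)
Numerator real = 18.3*(-7.1) + 3.8*(-5.3) = -150.07
Numerator imag = 3.8*(-7.1) - 18.3*(-5.3) = 70.01
Denominator = 78.5
Re(z) = -150.07/78.5 = -1.9117
Im(z) = 70.01/78.5 = 0.8918

Re(z) = -1.9117, Im(z) = 0.8918


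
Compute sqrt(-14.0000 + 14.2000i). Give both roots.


|z| = sqrt(196+201.64) = 19.9409
sqrt((|z|+a)/2) = sqrt((19.9409+(-14))/2) = sqrt(2.9705) = 1.7235
sqrt((|z|-a)/2) = sqrt((19.9409-(-14))/2) = sqrt(16.9705) = 4.1195

±(1.7235 + 4.1195i) i.e. 1.7235 + 4.1195i and -1.7235 - 4.1195i


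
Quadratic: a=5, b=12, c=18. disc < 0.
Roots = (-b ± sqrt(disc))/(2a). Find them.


disc = 12^2 - 4*5*18 = 144 - 360 = -216
sqrt(|disc|) = sqrt(216) = 14.6969
Real part = -12/(2*5) = -1.2000
Imag part = 14.6969/(2*5) = 1.4697

-1.2000 ± 1.4697i


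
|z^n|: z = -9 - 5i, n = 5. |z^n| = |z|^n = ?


|z| = sqrt(81+25) = sqrt(106) = 10.2956
|z^5| = |z|^5 = (sqrt(106))^5 = 106^2 * sqrt(106) = 11236*sqrt(106)

|z^5| = 11236*sqrt(106) ≈ 115681.7003


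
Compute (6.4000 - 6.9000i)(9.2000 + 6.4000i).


Real = 6.4*9.2 - (-6.9)*6.4 = 58.88 - (-44.16) = 103.04
Imag = 6.4*6.4 + 9.2*(-6.9) = 40.96 - (63.48) = -22.52

103.0400 - 22.5200i


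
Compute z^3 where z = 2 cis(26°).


r^3 = 2^3 = 8
n*theta = 3*26° = 78° = 78° (mod 360)
a = 8*cos(78°) = 1.6633
b = 8*sin(78°) = 7.8252

8 cis(78°) = 1.6633 + 7.8252i


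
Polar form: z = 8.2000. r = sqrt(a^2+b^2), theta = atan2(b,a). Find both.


r = sqrt(67.24+0) = sqrt(67.24) = 8.2000
theta = atan2(0, 8.2) = 0 degrees

r = 8.2000, theta = 0 degrees


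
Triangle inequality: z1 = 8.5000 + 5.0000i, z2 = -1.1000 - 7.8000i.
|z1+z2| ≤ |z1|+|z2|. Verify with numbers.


|z1| = sqrt(8.5^2 + 5^2) = sqrt(97.25) = 9.8615
|z2| = sqrt((-1.1)^2 + (-7.8)^2) = sqrt(62.05) = 7.8772
z1+z2 = 7.4000 - 2.8000i
|z1+z2| = sqrt(62.6) = 7.9120
|z1|+|z2| = 9.8615 + 7.8772 = 17.7387

|z1+z2| = 7.9120 ≤ |z1|+|z2| = 17.7387 (verified)


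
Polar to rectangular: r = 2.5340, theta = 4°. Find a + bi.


a = 2.5340*cos(4°) = 2.5340*0.99756 = 2.5278
b = 2.5340*sin(4°) = 2.5340*0.06976 = 0.1768

2.5278 + 0.1768i


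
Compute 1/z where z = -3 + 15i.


|z|^2 = 9+225 = 234
1/z = (-3 - 15i)/234

1/z = -0.0128 - 0.0641i


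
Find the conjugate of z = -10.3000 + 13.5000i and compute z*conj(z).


z_bar = -10.3000 - 13.5000i
z*z_bar = (-10.3)^2 + 13.5^2 = 106.09 + 182.25 = 288.34

z_bar = -10.3000 - 13.5000i, z*z_bar = 288.34


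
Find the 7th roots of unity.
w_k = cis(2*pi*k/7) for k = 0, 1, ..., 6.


The 7th roots of unity are cis(360k/7°) for k=0..6
Angle step = 360/7 = 51.4286°
Primitive root: cis(51.4286°)
Primitive root = 0.6235 + 0.7818i

7 roots at angles: 0°, 51.4286°, 102.8571°, 154.2857°, 205.7143°, 257.1429°, 308.5714°


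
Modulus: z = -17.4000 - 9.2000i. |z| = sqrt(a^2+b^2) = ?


|z| = sqrt((-17.4)^2 + (-9.2)^2) = sqrt(302.76 + 84.64) = sqrt(387.4) = 19.6825

|z| = 19.6825


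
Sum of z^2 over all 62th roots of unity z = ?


The roots are w_k = w^k with w = e^(2*pi*i/62), and (w^k)^2 = (w^2)^k.
So S = 1 + u + u^2 + ... + u^(61) with u = w^2.
2 = 0*62 + 2, so 2 is not a multiple of 62: u = w^2 ≠ 1 (w is a primitive 62th root), while u^62 = (w^62)^2 = 1.
Geometric series: S = (1 - u^62)/(1 - u) = (1 - 1)/(1 - u) = 0

S = 0


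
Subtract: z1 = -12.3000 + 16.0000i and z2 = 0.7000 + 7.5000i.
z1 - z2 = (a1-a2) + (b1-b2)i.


Real: -12.3 - 0.7 = -13
Imag: 16 - 7.5 = 8.5

-13.0000 + 8.5000i


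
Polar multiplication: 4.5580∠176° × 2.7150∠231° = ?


r = 4.5580 * 2.7150 = 12.3750
theta = 176° + 231° = 407° = 47° (mod 360)

12.3750 cis(47°)


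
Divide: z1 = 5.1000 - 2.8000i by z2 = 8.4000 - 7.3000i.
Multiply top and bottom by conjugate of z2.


Conjugate of z2 = 8.4000 + 7.3000i
Numerator: (5.1000 - 2.8000i)(8.4000 + 7.3000i) = 63.2800 + 13.7100i
Denominator: 8.4^2 + (-7.3)^2 = 123.85
Result = (63.2800 + 13.7100i)/123.85

0.5109 + 0.1107i


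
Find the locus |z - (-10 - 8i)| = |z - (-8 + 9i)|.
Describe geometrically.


Equal distances means the locus is the perpendicular bisector of z1 and z2.
Midpoint = ((-10+(-8))/2, (-8+9)/2) = (-9.0000, 0.5000)

Perpendicular bisector through (-9.0000, 0.5000)
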